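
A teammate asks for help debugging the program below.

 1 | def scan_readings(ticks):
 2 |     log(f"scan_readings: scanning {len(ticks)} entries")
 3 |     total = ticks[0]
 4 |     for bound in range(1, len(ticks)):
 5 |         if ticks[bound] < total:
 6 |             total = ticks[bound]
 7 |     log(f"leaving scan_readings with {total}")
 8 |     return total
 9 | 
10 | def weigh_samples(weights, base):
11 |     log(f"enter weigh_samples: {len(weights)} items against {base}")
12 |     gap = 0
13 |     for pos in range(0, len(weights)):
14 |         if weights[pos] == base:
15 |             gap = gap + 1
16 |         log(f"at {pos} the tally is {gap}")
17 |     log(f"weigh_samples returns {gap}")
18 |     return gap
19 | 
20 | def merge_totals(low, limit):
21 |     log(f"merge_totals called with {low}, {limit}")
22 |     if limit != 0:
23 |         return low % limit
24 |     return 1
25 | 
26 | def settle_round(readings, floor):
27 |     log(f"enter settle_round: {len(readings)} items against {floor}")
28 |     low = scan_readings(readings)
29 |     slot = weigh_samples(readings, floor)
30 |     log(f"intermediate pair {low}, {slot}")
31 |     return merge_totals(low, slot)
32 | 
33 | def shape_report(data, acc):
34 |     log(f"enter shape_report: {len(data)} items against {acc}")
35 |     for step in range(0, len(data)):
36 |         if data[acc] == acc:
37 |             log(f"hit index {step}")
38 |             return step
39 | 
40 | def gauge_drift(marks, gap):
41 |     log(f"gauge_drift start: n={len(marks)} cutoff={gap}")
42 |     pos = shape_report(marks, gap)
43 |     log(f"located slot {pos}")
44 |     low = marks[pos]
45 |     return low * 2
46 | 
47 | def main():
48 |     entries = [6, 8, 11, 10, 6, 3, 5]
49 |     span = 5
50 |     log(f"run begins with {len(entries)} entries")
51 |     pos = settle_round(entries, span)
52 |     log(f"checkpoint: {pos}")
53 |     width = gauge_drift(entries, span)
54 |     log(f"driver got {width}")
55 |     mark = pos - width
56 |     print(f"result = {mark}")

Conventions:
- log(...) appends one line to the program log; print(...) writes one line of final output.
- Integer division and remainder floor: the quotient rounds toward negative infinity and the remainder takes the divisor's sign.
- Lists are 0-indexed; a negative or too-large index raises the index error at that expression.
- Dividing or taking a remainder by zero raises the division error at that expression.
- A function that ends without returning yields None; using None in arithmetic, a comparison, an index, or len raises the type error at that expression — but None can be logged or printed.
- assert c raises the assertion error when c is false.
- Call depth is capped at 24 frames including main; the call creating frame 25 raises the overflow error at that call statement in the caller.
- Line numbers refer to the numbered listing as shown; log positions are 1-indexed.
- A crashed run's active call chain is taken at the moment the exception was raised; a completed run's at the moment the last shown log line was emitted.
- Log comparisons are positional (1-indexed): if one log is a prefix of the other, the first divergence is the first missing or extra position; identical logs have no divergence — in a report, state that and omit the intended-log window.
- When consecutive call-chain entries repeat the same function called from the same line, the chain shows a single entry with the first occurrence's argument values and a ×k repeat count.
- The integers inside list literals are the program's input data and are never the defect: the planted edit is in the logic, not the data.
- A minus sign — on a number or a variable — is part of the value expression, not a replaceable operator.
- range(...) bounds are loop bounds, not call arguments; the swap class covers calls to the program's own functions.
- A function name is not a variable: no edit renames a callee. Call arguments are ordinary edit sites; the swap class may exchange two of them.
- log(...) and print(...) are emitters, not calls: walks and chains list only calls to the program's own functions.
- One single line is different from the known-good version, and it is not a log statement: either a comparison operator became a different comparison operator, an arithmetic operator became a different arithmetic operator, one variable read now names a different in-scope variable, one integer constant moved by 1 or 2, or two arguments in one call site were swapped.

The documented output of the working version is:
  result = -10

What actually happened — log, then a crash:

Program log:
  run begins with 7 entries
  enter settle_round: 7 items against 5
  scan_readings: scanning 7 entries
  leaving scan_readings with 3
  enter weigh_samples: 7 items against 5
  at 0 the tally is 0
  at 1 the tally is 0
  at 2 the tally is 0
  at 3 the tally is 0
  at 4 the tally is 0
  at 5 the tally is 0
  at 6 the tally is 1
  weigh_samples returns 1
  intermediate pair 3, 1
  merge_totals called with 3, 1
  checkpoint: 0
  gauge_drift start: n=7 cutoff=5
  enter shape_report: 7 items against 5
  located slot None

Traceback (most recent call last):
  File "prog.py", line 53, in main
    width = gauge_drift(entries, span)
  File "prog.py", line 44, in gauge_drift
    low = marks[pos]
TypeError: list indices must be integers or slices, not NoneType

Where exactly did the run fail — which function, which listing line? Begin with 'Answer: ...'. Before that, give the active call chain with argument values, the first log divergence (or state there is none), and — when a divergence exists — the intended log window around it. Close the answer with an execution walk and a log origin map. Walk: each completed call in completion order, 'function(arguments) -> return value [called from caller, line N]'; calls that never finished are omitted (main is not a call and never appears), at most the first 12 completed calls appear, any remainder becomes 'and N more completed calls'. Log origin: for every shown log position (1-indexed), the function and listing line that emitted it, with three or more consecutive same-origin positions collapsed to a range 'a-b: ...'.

Answer: the error was raised in gauge_drift, line 44.
Core observation: Everything matches until log position 19, which reads 'located slot None' in place of 'hit index 6'.
Call chain: main -> gauge_drift([6, 8, 11, 10, 6, 3, 5], 5) (called at line 53).
First divergence: at position 19 the run shows 'located slot None' where the working version logs 'hit index 6'.
Intended log window:
  17: gauge_drift start: n=7 cutoff=5
  18: enter shape_report: 7 items against 5
  19: hit index 6
  20: located slot 6
Execution walk:
  scan_readings([6, 8, 11, 10, 6, 3, 5]) -> 3  [called from settle_round, line 28]
  weigh_samples([6, 8, 11, 10, 6, 3, 5], 5) -> 1  [called from settle_round, line 29]
  merge_totals(3, 1) -> 0  [called from settle_round, line 31]
  settle_round([6, 8, 11, 10, 6, 3, 5], 5) -> 0  [called from main, line 51]
  shape_report([6, 8, 11, 10, 6, 3, 5], 5) -> None  [called from gauge_drift, line 42]
Origin of each log line:
  1 — main, line 50
  2 — settle_round, line 27
  3 — scan_readings, line 2
  4 — scan_readings, line 7
  5 — weigh_samples, line 11
  6-12 — weigh_samples, line 16
  13 — weigh_samples, line 17
  14 — settle_round, line 30
  15 — merge_totals, line 21
  16 — main, line 52
  17 — gauge_drift, line 41
  18 — shape_report, line 34
  19 — gauge_drift, line 43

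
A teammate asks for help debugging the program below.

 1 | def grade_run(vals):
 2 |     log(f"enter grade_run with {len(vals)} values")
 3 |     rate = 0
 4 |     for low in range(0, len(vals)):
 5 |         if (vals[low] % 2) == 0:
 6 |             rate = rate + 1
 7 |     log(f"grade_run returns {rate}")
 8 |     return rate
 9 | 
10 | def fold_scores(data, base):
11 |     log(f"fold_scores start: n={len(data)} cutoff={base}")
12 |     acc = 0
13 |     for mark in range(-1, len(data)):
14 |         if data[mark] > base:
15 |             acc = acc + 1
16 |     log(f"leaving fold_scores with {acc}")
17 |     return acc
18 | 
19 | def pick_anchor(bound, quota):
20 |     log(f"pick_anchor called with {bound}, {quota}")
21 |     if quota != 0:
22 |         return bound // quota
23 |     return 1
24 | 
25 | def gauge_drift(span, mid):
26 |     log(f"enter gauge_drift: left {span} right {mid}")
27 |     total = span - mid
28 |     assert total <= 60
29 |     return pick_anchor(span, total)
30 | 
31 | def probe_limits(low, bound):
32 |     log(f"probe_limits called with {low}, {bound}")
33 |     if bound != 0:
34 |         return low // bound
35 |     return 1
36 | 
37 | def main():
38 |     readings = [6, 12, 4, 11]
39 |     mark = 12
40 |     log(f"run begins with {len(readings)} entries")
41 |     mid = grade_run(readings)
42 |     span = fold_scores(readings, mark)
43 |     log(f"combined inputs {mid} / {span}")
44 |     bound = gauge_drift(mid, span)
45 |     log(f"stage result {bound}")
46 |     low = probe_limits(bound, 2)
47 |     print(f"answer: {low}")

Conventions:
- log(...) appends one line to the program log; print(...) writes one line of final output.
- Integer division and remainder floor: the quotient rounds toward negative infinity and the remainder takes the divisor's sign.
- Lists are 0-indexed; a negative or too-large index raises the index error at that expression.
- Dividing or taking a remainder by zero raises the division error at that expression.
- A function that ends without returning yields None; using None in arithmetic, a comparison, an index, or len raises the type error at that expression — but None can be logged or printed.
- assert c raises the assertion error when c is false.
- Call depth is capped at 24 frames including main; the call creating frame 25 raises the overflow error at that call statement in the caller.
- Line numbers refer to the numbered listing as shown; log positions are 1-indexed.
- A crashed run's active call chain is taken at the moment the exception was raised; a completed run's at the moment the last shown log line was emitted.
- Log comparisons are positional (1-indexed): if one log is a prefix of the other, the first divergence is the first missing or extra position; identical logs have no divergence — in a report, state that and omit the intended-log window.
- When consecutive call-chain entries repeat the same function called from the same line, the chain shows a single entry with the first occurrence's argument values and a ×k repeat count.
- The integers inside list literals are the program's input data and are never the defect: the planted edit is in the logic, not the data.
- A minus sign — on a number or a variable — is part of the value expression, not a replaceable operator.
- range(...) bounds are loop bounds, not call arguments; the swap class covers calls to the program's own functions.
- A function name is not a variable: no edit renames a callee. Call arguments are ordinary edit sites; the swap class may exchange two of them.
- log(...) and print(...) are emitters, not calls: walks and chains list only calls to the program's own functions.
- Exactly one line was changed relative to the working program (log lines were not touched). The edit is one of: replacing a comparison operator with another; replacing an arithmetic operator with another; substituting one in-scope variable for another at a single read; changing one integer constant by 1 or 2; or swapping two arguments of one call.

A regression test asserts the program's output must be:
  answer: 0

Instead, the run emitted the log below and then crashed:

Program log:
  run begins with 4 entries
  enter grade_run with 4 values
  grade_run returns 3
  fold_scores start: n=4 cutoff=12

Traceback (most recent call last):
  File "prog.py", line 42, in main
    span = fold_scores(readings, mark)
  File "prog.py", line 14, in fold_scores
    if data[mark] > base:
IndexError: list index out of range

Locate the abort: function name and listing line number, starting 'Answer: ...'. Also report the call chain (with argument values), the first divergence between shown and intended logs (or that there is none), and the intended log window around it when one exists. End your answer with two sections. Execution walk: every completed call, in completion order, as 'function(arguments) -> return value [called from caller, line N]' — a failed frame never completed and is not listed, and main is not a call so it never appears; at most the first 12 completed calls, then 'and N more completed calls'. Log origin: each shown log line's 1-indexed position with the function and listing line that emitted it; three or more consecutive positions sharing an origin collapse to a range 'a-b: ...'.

Answer: the error was raised in fold_scores, line 14.
Key observation: The shown log is a 4-line prefix of the intended one, whose next entry is 'leaving fold_scores with 0'.
Call chain: main -> fold_scores([6, 12, 4, 11], 12) (called at line 42).
First divergence: position 5; the shown log stops at 4 lines while the working version next logs 'leaving fold_scores with 0'.
Intended log window:
  3: grade_run returns 3
  4: fold_scores start: n=4 cutoff=12
  5: leaving fold_scores with 0
  6: combined inputs 3 / 0
Execution walk:
  grade_run([6, 12, 4, 11]) -> 3  [called from main, line 41]
Log line origins:
  1: emitted by main (line 40)
  2: emitted by grade_run (line 2)
  3: emitted by grade_run (line 7)
  4: emitted by fold_scores (line 11)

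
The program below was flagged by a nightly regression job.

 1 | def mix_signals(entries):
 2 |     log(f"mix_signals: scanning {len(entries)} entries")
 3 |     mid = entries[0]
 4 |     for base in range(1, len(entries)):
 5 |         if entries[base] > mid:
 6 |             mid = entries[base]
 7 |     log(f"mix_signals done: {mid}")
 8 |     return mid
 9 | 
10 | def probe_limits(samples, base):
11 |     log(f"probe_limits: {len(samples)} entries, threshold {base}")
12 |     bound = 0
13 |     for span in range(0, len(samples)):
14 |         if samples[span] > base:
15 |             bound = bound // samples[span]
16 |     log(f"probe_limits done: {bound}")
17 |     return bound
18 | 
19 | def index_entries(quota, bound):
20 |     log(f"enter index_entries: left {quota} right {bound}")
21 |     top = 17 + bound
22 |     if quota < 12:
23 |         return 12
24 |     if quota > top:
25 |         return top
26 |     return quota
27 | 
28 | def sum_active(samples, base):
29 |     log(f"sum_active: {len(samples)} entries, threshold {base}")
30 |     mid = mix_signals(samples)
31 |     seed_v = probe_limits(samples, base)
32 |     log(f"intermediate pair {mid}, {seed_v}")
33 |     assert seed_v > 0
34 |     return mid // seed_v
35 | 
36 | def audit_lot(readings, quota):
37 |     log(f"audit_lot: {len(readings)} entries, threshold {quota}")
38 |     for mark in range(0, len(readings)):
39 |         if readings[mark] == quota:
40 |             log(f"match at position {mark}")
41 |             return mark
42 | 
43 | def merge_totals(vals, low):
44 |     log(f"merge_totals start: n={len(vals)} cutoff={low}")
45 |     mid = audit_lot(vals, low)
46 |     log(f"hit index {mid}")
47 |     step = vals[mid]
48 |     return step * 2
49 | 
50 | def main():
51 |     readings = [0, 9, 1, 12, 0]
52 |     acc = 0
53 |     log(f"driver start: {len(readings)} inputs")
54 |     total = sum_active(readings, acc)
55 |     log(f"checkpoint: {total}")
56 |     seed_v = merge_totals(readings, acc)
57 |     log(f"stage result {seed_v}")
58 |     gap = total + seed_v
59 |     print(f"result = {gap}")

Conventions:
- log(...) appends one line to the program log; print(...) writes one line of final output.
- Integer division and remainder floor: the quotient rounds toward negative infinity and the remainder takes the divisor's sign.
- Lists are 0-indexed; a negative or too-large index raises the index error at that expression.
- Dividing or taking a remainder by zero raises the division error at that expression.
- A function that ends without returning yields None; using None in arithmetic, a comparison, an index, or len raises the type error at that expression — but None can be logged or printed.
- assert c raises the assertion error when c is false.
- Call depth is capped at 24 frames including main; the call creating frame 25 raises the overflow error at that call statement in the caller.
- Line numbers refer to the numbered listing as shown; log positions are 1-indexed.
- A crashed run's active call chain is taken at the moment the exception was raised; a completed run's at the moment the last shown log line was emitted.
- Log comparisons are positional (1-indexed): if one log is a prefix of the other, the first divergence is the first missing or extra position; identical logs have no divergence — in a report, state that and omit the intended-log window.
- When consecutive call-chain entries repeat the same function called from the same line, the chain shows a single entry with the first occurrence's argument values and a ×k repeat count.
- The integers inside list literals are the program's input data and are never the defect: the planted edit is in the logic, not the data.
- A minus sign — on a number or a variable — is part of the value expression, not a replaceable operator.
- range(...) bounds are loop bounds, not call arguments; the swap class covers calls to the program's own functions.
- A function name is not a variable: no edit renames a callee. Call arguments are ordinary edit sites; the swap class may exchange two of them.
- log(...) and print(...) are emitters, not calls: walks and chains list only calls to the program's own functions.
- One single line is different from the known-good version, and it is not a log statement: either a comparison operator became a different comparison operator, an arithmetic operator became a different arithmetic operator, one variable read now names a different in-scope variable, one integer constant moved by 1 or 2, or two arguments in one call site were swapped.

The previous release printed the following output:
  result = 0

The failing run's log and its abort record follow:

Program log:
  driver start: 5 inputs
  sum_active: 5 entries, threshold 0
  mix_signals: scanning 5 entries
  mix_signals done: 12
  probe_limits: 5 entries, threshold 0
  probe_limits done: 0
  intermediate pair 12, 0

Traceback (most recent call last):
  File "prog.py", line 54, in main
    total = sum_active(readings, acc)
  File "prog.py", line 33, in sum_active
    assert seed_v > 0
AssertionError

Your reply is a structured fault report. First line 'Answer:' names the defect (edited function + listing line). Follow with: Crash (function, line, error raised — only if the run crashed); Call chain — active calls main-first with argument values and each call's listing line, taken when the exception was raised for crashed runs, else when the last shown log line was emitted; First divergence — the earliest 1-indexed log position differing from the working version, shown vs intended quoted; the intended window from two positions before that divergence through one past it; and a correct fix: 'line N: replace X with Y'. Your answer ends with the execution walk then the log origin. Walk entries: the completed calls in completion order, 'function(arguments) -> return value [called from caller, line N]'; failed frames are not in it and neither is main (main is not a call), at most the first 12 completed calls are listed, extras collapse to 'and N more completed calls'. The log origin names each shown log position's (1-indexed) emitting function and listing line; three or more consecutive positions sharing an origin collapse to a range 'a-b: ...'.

Answer: the defect is in probe_limits at line 15.
Core observation: The earliest visible damage is log position 6 — 'probe_limits done: 0' rather than the intended 'probe_limits done: 22'.
Crash: sum_active, line 33, AssertionError.
Call chain: main -> sum_active([0, 9, 1, 12, 0], 0) (called at line 54).
First divergence: at position 6 the run shows 'probe_limits done: 0' where the working version logs 'probe_limits done: 22'.
Intended log window:
  4: mix_signals done: 12
  5: probe_limits: 5 entries, threshold 0
  6: probe_limits done: 22
  7: intermediate pair 12, 22
Execution walk:
  mix_signals([0, 9, 1, 12, 0]) -> 12  [called from sum_active, line 30]
  probe_limits([0, 9, 1, 12, 0], 0) -> 0  [called from sum_active, line 31]
Log origins:
  1 — main, line 53
  2 — sum_active, line 29
  3 — mix_signals, line 2
  4 — mix_signals, line 7
  5 — probe_limits, line 11
  6 — probe_limits, line 16
  7 — sum_active, line 32
A correct fix: line 15: replace `//` with `+`.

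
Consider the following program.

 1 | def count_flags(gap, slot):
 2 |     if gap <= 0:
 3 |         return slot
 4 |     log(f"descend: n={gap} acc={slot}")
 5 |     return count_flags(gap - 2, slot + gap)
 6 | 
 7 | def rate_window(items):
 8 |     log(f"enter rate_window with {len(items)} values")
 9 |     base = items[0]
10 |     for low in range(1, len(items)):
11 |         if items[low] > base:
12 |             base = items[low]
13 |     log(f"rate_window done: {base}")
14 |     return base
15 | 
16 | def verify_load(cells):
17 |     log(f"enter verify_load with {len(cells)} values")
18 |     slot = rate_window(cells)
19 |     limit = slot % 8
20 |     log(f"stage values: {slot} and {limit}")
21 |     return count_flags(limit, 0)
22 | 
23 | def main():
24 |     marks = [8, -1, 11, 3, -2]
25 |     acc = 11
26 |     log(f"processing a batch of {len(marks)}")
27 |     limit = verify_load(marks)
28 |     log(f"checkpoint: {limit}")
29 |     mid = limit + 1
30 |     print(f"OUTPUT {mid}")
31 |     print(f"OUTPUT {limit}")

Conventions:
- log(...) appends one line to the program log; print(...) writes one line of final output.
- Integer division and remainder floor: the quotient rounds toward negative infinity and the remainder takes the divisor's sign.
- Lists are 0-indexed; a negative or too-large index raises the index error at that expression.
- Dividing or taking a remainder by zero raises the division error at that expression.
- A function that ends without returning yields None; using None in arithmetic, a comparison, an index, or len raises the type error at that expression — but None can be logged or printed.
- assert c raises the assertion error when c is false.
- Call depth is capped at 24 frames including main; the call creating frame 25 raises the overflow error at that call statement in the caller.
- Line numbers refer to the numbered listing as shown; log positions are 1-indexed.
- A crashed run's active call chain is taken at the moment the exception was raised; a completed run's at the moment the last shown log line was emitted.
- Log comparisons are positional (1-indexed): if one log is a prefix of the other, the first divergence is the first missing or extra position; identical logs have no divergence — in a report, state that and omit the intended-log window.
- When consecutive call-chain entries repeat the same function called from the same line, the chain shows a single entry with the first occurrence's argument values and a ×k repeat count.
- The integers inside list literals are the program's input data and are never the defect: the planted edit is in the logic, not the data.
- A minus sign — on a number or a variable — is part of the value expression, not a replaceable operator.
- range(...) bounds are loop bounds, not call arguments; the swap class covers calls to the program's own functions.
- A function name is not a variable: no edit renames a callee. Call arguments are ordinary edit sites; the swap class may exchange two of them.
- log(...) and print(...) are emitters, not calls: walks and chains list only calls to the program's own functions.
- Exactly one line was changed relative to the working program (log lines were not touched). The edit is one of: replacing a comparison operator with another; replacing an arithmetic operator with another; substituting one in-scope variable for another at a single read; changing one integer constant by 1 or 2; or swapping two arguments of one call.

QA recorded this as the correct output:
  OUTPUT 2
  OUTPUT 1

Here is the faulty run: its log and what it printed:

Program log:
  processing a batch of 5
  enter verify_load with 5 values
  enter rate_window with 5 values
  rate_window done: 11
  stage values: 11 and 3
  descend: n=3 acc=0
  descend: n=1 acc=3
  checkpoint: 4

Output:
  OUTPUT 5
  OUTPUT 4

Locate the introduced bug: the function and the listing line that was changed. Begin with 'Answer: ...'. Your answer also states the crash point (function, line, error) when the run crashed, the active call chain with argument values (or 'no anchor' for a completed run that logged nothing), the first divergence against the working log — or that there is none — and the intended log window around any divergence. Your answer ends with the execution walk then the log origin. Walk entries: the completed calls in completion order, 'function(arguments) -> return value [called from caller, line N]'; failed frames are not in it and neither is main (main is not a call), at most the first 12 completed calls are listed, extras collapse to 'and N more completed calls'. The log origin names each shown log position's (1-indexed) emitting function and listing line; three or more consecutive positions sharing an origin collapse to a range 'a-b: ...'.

Answer: the defect is in verify_load at line 19.
Core observation: Log line 5 is where behavior first shows: 'stage values: 11 and 3' appears instead of 'stage values: 11 and 1'.
Call chain: main.
First divergence: position 5; shown 'stage values: 11 and 3' vs intended 'stage values: 11 and 1'.
Intended log window:
  3: enter rate_window with 5 values
  4: rate_window done: 11
  5: stage values: 11 and 1
  6: descend: n=1 acc=0
Execution walk:
  rate_window([8, -1, 11, 3, -2]) -> 11  [called from verify_load, line 18]
  count_flags(-1, 4) -> 4  [called from count_flags, line 5]
  count_flags(1, 3) -> 4  [called from count_flags, line 5]
  count_flags(3, 0) -> 4  [called from verify_load, line 21]
  verify_load([8, -1, 11, 3, -2]) -> 4  [called from main, line 27]
Log origins:
  1: logged in main at line 26
  2: logged in verify_load at line 17
  3: logged in rate_window at line 8
  4: logged in rate_window at line 13
  5: logged in verify_load at line 20
  6: logged in count_flags at line 4
  7: logged in count_flags at line 4
  8: logged in main at line 28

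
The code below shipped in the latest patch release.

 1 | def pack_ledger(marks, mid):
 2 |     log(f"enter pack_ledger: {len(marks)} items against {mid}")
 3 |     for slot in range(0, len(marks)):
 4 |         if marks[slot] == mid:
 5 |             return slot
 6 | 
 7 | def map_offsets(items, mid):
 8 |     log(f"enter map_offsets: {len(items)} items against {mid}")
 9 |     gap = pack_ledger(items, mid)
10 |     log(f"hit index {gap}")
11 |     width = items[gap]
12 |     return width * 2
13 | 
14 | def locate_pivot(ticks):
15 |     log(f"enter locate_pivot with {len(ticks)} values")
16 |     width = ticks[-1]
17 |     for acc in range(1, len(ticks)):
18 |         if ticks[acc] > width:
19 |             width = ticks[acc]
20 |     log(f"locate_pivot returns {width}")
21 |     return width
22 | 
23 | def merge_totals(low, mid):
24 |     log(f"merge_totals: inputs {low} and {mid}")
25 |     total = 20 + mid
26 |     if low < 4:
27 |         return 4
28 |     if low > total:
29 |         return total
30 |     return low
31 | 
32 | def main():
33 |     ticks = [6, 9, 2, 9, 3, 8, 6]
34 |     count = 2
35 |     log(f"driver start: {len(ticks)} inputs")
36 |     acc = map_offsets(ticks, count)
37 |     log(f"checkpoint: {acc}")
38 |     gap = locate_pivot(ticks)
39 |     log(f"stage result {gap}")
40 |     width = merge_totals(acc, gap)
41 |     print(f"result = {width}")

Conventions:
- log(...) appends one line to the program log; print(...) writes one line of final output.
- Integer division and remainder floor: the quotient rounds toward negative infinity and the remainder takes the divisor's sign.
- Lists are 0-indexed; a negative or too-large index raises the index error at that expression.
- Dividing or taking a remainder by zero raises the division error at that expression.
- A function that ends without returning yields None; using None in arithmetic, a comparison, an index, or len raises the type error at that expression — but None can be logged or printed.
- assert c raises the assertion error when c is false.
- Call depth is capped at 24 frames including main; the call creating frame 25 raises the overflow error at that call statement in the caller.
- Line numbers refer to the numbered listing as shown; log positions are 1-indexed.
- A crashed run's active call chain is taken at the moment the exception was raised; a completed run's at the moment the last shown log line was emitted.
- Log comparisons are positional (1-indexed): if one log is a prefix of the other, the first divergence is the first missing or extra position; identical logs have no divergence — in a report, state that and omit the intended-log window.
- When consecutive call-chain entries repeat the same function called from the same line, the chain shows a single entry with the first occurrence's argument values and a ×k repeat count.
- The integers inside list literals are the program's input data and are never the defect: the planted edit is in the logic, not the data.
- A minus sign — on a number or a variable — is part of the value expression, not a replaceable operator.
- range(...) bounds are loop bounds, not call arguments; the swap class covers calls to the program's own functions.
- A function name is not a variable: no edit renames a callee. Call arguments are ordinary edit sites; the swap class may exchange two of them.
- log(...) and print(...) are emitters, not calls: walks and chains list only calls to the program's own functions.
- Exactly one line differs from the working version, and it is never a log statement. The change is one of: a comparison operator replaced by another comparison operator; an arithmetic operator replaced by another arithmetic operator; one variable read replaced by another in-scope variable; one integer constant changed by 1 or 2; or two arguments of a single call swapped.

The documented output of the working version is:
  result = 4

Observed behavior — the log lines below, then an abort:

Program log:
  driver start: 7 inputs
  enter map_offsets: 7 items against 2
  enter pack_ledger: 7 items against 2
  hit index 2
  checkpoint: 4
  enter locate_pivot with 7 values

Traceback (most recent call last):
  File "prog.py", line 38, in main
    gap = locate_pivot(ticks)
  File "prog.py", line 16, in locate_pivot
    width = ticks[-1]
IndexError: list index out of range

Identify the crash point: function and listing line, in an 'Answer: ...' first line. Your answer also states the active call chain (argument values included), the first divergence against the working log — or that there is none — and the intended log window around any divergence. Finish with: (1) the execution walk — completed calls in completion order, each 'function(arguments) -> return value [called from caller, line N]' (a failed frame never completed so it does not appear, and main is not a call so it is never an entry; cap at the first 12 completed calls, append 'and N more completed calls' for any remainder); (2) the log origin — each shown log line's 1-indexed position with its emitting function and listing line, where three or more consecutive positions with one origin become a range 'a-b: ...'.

Answer: the error was raised in locate_pivot, line 16.
Key observation: The shown log is a 6-line prefix of the intended one, whose next entry is 'locate_pivot returns 9'.
Call chain: main -> locate_pivot([6, 9, 2, 9, 3, 8, 6]) (called at line 38).
First divergence: position 7 — the faulty run's log ends after 6 lines; the working version continues with 'locate_pivot returns 9'.
Intended log window:
  5: checkpoint: 4
  6: enter locate_pivot with 7 values
  7: locate_pivot returns 9
  8: stage result 9
Execution walk:
  pack_ledger([6, 9, 2, 9, 3, 8, 6], 2) -> 2  [called from map_offsets, line 9]
  map_offsets([6, 9, 2, 9, 3, 8, 6], 2) -> 4  [called from main, line 36]
Log origin:
  1: from main, line 35
  2: from map_offsets, line 8
  3: from pack_ledger, line 2
  4: from map_offsets, line 10
  5: from main, line 37
  6: from locate_pivot, line 15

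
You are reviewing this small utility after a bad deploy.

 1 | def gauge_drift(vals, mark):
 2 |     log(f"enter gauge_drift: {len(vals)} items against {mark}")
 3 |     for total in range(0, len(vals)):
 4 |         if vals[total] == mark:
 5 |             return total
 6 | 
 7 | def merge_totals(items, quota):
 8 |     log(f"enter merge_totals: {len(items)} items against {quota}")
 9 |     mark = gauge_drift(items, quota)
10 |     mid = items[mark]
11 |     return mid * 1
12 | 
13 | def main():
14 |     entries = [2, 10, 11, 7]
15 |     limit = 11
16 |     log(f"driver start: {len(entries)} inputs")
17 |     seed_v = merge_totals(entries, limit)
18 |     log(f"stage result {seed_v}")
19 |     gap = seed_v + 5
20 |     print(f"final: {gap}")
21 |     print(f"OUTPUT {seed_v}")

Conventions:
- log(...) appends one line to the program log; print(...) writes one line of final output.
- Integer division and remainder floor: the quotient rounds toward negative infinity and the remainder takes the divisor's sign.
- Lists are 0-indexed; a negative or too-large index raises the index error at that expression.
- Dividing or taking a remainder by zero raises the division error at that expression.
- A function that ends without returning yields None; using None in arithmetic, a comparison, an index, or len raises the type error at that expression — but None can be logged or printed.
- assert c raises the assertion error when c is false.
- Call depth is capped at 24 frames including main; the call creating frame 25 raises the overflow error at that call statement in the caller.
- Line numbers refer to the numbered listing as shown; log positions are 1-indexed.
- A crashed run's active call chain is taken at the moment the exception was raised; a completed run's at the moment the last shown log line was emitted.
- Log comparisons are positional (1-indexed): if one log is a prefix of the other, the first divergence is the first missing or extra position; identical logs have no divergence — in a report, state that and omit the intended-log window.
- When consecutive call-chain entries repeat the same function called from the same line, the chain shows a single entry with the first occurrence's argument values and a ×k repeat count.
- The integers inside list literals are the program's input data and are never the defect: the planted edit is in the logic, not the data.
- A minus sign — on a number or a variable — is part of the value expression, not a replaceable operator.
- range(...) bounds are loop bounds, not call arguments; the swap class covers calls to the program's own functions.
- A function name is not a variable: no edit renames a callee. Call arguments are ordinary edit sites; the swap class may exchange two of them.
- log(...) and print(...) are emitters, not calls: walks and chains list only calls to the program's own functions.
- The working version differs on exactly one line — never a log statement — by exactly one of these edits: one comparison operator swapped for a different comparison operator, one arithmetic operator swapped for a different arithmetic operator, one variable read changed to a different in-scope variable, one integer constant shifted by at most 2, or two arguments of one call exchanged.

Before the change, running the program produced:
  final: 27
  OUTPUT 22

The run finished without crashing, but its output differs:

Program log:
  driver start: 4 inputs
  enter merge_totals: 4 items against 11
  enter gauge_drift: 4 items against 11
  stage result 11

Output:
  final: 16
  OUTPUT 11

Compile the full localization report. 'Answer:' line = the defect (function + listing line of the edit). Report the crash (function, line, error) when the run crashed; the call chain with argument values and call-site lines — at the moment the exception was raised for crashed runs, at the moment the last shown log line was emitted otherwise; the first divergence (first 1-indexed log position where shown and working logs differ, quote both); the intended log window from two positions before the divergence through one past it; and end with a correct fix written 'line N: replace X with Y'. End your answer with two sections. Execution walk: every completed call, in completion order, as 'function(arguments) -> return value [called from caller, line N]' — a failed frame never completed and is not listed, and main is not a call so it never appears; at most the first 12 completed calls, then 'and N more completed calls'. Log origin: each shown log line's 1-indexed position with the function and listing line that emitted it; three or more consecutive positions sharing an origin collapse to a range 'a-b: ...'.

Answer: the defect is in merge_totals at line 11.
Key observation: The earliest visible damage is log position 4 — 'stage result 11' rather than the intended 'stage result 22'.
Call chain: main.
First divergence: position 4 — shown 'stage result 11', intended 'stage result 22'.
Intended log window:
  2: enter merge_totals: 4 items against 11
  3: enter gauge_drift: 4 items against 11
  4: stage result 22
Execution walk:
  gauge_drift([2, 10, 11, 7], 11) -> 2  [called from merge_totals, line 9]
  merge_totals([2, 10, 11, 7], 11) -> 11  [called from main, line 17]
Log origin:
  1 — main, line 16
  2 — merge_totals, line 8
  3 — gauge_drift, line 2
  4 — main, line 18
A correct fix: line 11: replace `1` with `2`.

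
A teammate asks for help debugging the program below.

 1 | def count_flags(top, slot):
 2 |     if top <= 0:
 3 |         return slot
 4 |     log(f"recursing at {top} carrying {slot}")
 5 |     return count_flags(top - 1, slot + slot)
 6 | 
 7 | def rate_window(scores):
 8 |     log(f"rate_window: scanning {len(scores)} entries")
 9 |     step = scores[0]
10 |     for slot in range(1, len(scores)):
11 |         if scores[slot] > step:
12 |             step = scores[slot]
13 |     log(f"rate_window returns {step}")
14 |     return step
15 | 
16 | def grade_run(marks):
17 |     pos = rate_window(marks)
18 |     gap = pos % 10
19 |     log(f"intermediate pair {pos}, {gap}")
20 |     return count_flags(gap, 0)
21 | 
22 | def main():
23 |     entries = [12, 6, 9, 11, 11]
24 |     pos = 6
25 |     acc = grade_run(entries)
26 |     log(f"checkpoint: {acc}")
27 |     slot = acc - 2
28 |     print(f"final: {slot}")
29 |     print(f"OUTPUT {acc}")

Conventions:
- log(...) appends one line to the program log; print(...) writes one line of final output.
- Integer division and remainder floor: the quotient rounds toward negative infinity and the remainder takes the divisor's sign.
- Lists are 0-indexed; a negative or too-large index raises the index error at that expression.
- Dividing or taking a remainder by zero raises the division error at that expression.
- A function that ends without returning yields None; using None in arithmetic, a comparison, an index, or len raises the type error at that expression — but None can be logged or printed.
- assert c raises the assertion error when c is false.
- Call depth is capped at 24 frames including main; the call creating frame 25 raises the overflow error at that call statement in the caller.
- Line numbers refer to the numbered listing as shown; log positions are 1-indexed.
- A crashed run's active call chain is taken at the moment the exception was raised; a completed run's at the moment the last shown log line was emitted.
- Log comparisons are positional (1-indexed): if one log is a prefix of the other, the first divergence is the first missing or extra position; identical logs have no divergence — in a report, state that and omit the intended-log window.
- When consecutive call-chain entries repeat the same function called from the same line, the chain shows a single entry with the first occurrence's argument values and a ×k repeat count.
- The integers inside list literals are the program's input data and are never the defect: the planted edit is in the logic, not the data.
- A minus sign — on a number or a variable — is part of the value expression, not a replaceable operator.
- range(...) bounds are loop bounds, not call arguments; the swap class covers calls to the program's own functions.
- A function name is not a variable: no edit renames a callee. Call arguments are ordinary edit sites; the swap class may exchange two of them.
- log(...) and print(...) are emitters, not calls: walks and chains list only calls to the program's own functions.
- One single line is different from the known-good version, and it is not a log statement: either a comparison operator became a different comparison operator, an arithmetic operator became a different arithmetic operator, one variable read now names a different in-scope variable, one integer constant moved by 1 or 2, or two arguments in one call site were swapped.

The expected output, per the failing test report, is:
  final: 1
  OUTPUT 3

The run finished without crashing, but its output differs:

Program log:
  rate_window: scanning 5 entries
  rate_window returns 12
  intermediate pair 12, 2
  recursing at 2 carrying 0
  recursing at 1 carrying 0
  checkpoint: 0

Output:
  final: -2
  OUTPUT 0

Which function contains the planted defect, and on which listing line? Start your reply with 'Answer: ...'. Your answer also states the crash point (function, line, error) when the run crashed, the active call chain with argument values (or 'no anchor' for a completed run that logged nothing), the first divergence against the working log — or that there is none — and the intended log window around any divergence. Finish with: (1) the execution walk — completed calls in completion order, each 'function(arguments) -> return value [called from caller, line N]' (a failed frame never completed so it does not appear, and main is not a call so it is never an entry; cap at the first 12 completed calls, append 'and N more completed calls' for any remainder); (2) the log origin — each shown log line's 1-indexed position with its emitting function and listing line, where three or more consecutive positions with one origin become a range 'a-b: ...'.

Answer: the defect is in count_flags at line 5.
The tell: Position 5 is the first bad log line: 'recursing at 1 carrying 0' should read 'recursing at 1 carrying 2'.
Call chain: main.
First divergence: position 5 — shown 'recursing at 1 carrying 0', intended 'recursing at 1 carrying 2'.
Intended log window:
  3: intermediate pair 12, 2
  4: recursing at 2 carrying 0
  5: recursing at 1 carrying 2
  6: checkpoint: 3
Execution walk:
  rate_window([12, 6, 9, 11, 11]) -> 12  [called from grade_run, line 17]
  count_flags(0, 0) -> 0  [called from count_flags, line 5]
  count_flags(1, 0) -> 0  [called from count_flags, line 5]
  count_flags(2, 0) -> 0  [called from grade_run, line 20]
  grade_run([12, 6, 9, 11, 11]) -> 0  [called from main, line 25]
Log origin:
  1 — rate_window, line 8
  2 — rate_window, line 13
  3 — grade_run, line 19
  4 — count_flags, line 4
  5 — count_flags, line 4
  6 — main, line 26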